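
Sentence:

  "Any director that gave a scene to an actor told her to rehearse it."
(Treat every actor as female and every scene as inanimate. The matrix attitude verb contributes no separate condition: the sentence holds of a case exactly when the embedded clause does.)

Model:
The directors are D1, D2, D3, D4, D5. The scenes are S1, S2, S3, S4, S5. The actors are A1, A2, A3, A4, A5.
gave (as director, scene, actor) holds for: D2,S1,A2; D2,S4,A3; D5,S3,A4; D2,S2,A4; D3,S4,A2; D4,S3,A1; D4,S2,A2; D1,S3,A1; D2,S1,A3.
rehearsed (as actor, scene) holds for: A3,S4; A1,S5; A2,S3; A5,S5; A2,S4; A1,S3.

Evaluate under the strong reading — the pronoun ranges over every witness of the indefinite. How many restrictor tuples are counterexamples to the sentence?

"her" takes "an actor" as antecedent and "it" takes "a scene"; both are donkey pronouns co-varying with the restrictor.
Strong reading: for every (d,s,a) with gave(d,s,a), rehearsed(a,s).
Restrictor triples: (D1,S3,A1)→rehearsed(A1,S3) ✓  (D2,S1,A2)→rehearsed(A2,S1) ✗  (D2,S1,A3)→rehearsed(A3,S1) ✗  (D2,S2,A4)→rehearsed(A4,S2) ✗  (D2,S4,A3)→rehearsed(A3,S4) ✓  (D3,S4,A2)→rehearsed(A2,S4) ✓  (D4,S2,A2)→rehearsed(A2,S2) ✗  (D4,S3,A1)→rehearsed(A1,S3) ✓  (D5,S3,A4)→rehearsed(A4,S3) ✗
Counterexamples (restrictor triples failing the scope): 5.

5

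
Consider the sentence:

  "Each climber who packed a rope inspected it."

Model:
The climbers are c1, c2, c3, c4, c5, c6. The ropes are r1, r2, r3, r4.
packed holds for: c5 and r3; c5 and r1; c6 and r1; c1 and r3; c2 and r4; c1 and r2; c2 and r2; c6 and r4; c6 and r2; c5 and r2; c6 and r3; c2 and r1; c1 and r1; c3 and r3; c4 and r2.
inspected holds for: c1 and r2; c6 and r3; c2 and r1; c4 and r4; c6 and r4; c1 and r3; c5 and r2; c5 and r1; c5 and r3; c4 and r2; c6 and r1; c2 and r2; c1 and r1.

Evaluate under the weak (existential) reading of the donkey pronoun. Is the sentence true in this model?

"it" takes "a rope" as antecedent — a donkey pronoun bound across the clause boundary.
Weak reading: every climber c with some packed-rope has at least one packed-rope r such that inspected(c,r).
Per climber: c1:✓  c2:✓  c3:✗  c4:✓  c5:✓  c6:✓
c3 has no witness among its packed-ropes.

False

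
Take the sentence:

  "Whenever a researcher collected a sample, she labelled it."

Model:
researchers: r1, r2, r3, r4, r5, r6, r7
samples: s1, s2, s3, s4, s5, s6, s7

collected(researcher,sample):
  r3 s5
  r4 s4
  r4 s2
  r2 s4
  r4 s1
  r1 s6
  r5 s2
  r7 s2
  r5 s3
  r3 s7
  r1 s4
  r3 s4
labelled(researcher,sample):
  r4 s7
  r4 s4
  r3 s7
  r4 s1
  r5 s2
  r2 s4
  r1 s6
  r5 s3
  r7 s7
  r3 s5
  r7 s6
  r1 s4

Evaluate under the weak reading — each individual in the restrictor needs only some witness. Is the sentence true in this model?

"it" takes "a sample" as antecedent — a donkey pronoun bound across the clause boundary.
Weak reading: every researcher r with some collected-sample has at least one collected-sample s such that labelled(r,s).
Per researcher: r1:✓  r2:✓  r3:✓  r4:✓  r5:✓  r7:✗
r7 has no witness among its collected-samples.

False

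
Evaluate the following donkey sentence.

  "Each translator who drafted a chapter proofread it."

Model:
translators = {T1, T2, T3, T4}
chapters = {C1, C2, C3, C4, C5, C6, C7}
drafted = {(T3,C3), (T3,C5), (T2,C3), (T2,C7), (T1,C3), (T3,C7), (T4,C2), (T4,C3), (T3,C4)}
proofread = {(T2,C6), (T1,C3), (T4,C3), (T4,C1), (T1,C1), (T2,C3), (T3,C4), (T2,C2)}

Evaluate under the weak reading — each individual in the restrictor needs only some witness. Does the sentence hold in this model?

"it" takes "a chapter" as antecedent — a donkey pronoun bound across the clause boundary.
Weak reading: every translator t with some drafted-chapter has at least one drafted-chapter c such that proofread(t,c).
Per translator: T1:✓  T2:✓  T3:✓  T4:✓
Every translator in the restrictor has a witness.

True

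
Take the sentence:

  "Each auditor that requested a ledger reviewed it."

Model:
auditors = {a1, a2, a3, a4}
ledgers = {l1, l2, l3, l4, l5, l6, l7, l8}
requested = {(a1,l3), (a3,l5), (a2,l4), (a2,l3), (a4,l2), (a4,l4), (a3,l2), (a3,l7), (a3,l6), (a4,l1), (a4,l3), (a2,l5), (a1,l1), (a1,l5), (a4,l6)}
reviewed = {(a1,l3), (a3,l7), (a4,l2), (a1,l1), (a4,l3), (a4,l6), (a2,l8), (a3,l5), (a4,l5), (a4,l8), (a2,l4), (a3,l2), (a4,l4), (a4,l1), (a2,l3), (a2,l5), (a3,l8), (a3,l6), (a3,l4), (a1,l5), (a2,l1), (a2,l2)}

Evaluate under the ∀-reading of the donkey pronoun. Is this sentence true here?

True

"it" takes "a ledger" as antecedent — a donkey pronoun bound across the clause boundary.
Strong reading: for every (a,l) with requested(a,l), reviewed(a,l).
Restrictor pairs: (a1,l1) ✓  (a1,l3) ✓  (a1,l5) ✓  (a2,l3) ✓  (a2,l4) ✓  (a2,l5) ✓  (a3,l2) ✓  (a3,l5) ✓  (a3,l6) ✓  (a3,l7) ✓  (a4,l1) ✓  (a4,l2) ✓  (a4,l3) ✓  (a4,l4) ✓  (a4,l6) ✓
Every restrictor pair satisfies the scope.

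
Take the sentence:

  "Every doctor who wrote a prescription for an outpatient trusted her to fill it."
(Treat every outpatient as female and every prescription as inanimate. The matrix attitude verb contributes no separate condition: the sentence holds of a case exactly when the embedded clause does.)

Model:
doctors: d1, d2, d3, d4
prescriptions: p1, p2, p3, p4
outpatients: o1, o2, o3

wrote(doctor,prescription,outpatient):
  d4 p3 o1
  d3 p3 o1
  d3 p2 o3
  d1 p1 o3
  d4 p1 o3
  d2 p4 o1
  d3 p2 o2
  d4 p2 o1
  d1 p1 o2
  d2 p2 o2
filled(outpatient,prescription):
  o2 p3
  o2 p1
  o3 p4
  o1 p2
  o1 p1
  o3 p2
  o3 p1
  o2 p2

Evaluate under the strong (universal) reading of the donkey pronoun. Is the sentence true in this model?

False

"her" takes "an outpatient" as antecedent and "it" takes "a prescription"; both are donkey pronouns co-varying with the restrictor.
Strong reading: for every (d,p,o) with wrote(d,p,o), filled(o,p).
Restrictor triples: (d1,p1,o2)→filled(o2,p1) ✓  (d1,p1,o3)→filled(o3,p1) ✓  (d2,p2,o2)→filled(o2,p2) ✓  (d2,p4,o1)→filled(o1,p4) ✗  (d3,p2,o2)→filled(o2,p2) ✓  (d3,p2,o3)→filled(o3,p2) ✓  (d3,p3,o1)→filled(o1,p3) ✗  (d4,p1,o3)→filled(o3,p1) ✓  (d4,p2,o1)→filled(o1,p2) ✓  (d4,p3,o1)→filled(o1,p3) ✗
Counterexample: (d2,p4,o1) — filled(o1,p4) does not hold.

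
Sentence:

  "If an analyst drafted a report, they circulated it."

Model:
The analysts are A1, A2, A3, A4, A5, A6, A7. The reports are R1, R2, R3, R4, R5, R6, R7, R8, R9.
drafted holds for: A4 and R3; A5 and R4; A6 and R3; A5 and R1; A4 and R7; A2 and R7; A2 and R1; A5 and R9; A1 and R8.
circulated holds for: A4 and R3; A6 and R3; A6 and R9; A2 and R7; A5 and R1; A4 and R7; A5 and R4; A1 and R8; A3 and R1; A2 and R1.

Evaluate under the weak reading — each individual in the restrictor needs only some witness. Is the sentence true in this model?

True

"it" takes "a report" as antecedent — a donkey pronoun bound across the clause boundary.
Weak reading: every analyst a with some drafted-report has at least one drafted-report r such that circulated(a,r).
Per analyst: A1:✓  A2:✓  A4:✓  A5:✓  A6:✓
Every analyst in the restrictor has a witness.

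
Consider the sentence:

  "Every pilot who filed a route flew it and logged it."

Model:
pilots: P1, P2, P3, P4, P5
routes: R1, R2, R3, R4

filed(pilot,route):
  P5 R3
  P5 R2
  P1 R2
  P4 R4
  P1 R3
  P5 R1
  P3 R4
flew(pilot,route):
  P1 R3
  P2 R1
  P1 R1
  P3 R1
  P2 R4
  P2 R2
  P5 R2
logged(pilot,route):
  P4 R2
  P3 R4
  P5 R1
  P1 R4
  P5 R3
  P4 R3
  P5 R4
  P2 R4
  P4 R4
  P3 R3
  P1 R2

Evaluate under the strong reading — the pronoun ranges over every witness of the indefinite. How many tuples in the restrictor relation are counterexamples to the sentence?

7

"it" takes "a route" as antecedent — a donkey pronoun bound across the clause boundary.
Strong reading: for every (p,r) with filed(p,r), flew(p,r) ∧ logged(p,r).
Restrictor pairs: (P1,R2) ✗  (P1,R3) ✗  (P3,R4) ✗  (P4,R4) ✗  (P5,R1) ✗  (P5,R2) ✗  (P5,R3) ✗
Counterexamples (restrictor pairs failing the scope): 7.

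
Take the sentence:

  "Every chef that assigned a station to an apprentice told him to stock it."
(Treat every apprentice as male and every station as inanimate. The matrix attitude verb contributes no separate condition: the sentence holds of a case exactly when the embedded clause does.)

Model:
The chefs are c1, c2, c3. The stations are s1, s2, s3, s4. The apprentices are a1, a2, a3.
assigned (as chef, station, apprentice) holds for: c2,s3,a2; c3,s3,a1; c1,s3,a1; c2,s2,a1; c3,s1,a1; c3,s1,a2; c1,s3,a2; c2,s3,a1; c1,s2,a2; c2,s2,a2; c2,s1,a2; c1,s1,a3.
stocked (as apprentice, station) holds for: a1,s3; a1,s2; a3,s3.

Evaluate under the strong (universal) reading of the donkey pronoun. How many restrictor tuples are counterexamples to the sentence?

"him" takes "an apprentice" as antecedent and "it" takes "a station"; both are donkey pronouns co-varying with the restrictor.
Strong reading: for every (c,s,a) with assigned(c,s,a), stocked(a,s).
Restrictor triples: (c1,s1,a3)→stocked(a3,s1) ✗  (c1,s2,a2)→stocked(a2,s2) ✗  (c1,s3,a1)→stocked(a1,s3) ✓  (c1,s3,a2)→stocked(a2,s3) ✗  (c2,s1,a2)→stocked(a2,s1) ✗  (c2,s2,a1)→stocked(a1,s2) ✓  (c2,s2,a2)→stocked(a2,s2) ✗  (c2,s3,a1)→stocked(a1,s3) ✓  (c2,s3,a2)→stocked(a2,s3) ✗  (c3,s1,a1)→stocked(a1,s1) ✗  (c3,s1,a2)→stocked(a2,s1) ✗  (c3,s3,a1)→stocked(a1,s3) ✓
Counterexamples (restrictor triples failing the scope): 8.

8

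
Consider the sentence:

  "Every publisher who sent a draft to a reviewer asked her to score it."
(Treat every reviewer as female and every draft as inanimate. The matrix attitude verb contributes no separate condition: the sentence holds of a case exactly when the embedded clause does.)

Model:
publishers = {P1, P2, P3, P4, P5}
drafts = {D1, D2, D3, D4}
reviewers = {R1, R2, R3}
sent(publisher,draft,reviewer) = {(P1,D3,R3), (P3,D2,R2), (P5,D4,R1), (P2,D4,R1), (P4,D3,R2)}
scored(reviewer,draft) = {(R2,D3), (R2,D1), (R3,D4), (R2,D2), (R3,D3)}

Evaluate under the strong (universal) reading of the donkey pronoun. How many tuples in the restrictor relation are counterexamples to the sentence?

2

"her" takes "a reviewer" as antecedent and "it" takes "a draft"; both are donkey pronouns co-varying with the restrictor.
Strong reading: for every (p,d,r) with sent(p,d,r), scored(r,d).
Restrictor triples: (P1,D3,R3)→scored(R3,D3) ✓  (P2,D4,R1)→scored(R1,D4) ✗  (P3,D2,R2)→scored(R2,D2) ✓  (P4,D3,R2)→scored(R2,D3) ✓  (P5,D4,R1)→scored(R1,D4) ✗
Counterexamples (restrictor triples failing the scope): 2.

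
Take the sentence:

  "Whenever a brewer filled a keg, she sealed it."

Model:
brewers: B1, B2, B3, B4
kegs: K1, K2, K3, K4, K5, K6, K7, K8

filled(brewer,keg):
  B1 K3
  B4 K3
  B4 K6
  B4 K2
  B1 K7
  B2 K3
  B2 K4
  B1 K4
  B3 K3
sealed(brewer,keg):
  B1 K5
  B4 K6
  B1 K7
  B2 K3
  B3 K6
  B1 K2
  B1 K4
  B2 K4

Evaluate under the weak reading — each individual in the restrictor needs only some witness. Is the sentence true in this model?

False

"it" takes "a keg" as antecedent — a donkey pronoun bound across the clause boundary.
Weak reading: every brewer b with some filled-keg has at least one filled-keg k such that sealed(b,k).
Per brewer: B1:✓  B2:✓  B3:✗  B4:✓
B3 has no witness among its filled-kegs.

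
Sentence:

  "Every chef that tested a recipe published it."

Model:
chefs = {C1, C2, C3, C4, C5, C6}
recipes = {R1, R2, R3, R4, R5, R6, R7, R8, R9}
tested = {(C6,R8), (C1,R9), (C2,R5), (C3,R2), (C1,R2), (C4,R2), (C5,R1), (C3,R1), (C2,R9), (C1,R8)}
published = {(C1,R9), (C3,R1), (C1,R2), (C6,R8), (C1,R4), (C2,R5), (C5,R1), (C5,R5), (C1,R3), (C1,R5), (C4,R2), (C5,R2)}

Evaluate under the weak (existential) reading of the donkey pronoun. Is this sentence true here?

True

"it" takes "a recipe" as antecedent — a donkey pronoun bound across the clause boundary.
Weak reading: every chef c with some tested-recipe has at least one tested-recipe r such that published(c,r).
Per chef: C1:✓  C2:✓  C3:✓  C4:✓  C5:✓  C6:✓
Every chef in the restrictor has a witness.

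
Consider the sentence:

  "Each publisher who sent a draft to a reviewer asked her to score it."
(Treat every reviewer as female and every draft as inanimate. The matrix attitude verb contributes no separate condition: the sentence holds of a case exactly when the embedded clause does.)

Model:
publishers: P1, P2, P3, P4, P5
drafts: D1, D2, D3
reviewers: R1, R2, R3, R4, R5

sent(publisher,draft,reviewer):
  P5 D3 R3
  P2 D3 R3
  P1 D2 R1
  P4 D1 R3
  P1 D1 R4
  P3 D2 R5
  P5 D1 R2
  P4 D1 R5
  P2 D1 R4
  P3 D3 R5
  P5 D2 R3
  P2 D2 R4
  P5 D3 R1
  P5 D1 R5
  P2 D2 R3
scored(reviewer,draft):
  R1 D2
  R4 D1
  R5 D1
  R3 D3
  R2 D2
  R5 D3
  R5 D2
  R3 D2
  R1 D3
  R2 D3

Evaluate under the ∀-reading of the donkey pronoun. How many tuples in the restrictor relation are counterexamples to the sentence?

"her" takes "a reviewer" as antecedent and "it" takes "a draft"; both are donkey pronouns co-varying with the restrictor.
Strong reading: for every (p,d,r) with sent(p,d,r), scored(r,d).
Restrictor triples: (P1,D1,R4)→scored(R4,D1) ✓  (P1,D2,R1)→scored(R1,D2) ✓  (P2,D1,R4)→scored(R4,D1) ✓  (P2,D2,R3)→scored(R3,D2) ✓  (P2,D2,R4)→scored(R4,D2) ✗  (P2,D3,R3)→scored(R3,D3) ✓  (P3,D2,R5)→scored(R5,D2) ✓  (P3,D3,R5)→scored(R5,D3) ✓  (P4,D1,R3)→scored(R3,D1) ✗  (P4,D1,R5)→scored(R5,D1) ✓  (P5,D1,R2)→scored(R2,D1) ✗  (P5,D1,R5)→scored(R5,D1) ✓  (P5,D2,R3)→scored(R3,D2) ✓  (P5,D3,R1)→scored(R1,D3) ✓  (P5,D3,R3)→scored(R3,D3) ✓
Counterexamples (restrictor triples failing the scope): 3.

3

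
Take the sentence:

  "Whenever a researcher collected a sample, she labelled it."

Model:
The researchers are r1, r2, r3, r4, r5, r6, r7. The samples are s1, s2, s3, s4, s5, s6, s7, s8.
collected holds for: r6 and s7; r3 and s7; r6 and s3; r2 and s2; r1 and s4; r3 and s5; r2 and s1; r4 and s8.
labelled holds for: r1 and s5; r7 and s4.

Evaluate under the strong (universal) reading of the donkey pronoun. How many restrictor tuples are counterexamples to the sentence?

"it" takes "a sample" as antecedent — a donkey pronoun bound across the clause boundary.
Strong reading: for every (r,s) with collected(r,s), labelled(r,s).
Restrictor pairs: (r1,s4) ✗  (r2,s1) ✗  (r2,s2) ✗  (r3,s5) ✗  (r3,s7) ✗  (r4,s8) ✗  (r6,s3) ✗  (r6,s7) ✗
Counterexamples (restrictor pairs failing the scope): 8.

8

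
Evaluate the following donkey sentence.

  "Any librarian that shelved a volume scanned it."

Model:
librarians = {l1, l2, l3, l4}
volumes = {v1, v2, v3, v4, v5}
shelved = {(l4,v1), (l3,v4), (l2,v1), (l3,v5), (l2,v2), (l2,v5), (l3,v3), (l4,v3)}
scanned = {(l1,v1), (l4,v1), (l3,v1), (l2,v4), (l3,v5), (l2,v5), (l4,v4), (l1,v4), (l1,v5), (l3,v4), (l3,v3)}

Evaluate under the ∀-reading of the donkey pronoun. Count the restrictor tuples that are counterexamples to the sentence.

3

"it" takes "a volume" as antecedent — a donkey pronoun bound across the clause boundary.
Strong reading: for every (l,v) with shelved(l,v), scanned(l,v).
Restrictor pairs: (l2,v1) ✗  (l2,v2) ✗  (l2,v5) ✓  (l3,v3) ✓  (l3,v4) ✓  (l3,v5) ✓  (l4,v1) ✓  (l4,v3) ✗
Counterexamples (restrictor pairs failing the scope): 3.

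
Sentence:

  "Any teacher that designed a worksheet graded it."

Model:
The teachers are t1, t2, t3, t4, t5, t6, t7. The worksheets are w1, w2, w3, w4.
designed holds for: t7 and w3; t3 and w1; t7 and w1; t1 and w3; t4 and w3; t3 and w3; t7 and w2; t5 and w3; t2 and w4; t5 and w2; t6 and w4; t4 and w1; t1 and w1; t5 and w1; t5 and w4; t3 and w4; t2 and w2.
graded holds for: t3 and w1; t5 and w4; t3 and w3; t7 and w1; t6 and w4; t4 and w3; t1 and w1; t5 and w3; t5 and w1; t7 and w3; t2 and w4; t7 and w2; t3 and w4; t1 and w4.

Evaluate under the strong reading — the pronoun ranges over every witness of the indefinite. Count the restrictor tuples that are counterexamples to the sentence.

4

"it" takes "a worksheet" as antecedent — a donkey pronoun bound across the clause boundary.
Strong reading: for every (t,w) with designed(t,w), graded(t,w).
Restrictor pairs: (t1,w1) ✓  (t1,w3) ✗  (t2,w2) ✗  (t2,w4) ✓  (t3,w1) ✓  (t3,w3) ✓  (t3,w4) ✓  (t4,w1) ✗  (t4,w3) ✓  (t5,w1) ✓  (t5,w2) ✗  (t5,w3) ✓  (t5,w4) ✓  (t6,w4) ✓  (t7,w1) ✓  (t7,w2) ✓  (t7,w3) ✓
Counterexamples (restrictor pairs failing the scope): 4.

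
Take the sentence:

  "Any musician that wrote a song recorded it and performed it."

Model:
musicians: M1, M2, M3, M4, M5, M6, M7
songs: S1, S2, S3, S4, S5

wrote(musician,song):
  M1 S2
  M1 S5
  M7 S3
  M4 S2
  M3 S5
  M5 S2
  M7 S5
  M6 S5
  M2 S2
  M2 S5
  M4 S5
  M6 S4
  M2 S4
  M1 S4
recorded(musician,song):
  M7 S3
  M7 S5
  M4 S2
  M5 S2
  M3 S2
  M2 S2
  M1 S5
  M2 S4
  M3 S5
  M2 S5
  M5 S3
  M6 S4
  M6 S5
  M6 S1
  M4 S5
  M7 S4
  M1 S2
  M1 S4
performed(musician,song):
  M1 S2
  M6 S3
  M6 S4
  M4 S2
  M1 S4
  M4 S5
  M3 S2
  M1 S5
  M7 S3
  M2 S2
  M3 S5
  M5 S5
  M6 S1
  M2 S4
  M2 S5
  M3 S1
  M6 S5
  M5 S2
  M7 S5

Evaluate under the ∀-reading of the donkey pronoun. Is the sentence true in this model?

True

"it" takes "a song" as antecedent — a donkey pronoun bound across the clause boundary.
Strong reading: for every (m,s) with wrote(m,s), recorded(m,s) ∧ performed(m,s).
Restrictor pairs: (M1,S2) ✓  (M1,S4) ✓  (M1,S5) ✓  (M2,S2) ✓  (M2,S4) ✓  (M2,S5) ✓  (M3,S5) ✓  (M4,S2) ✓  (M4,S5) ✓  (M5,S2) ✓  (M6,S4) ✓  (M6,S5) ✓  (M7,S3) ✓  (M7,S5) ✓
Every restrictor pair satisfies the scope.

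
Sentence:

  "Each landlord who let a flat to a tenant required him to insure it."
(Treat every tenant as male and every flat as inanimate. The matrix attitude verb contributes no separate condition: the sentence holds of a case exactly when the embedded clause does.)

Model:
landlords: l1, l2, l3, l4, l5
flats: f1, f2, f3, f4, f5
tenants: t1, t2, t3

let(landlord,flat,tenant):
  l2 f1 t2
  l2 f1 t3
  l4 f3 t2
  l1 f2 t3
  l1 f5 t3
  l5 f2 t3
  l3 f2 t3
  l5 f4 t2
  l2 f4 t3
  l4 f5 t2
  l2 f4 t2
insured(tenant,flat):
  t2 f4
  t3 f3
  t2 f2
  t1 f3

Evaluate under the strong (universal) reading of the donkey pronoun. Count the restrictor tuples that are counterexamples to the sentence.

9

"him" takes "a tenant" as antecedent and "it" takes "a flat"; both are donkey pronouns co-varying with the restrictor.
Strong reading: for every (l,f,t) with let(l,f,t), insured(t,f).
Restrictor triples: (l1,f2,t3)→insured(t3,f2) ✗  (l1,f5,t3)→insured(t3,f5) ✗  (l2,f1,t2)→insured(t2,f1) ✗  (l2,f1,t3)→insured(t3,f1) ✗  (l2,f4,t2)→insured(t2,f4) ✓  (l2,f4,t3)→insured(t3,f4) ✗  (l3,f2,t3)→insured(t3,f2) ✗  (l4,f3,t2)→insured(t2,f3) ✗  (l4,f5,t2)→insured(t2,f5) ✗  (l5,f2,t3)→insured(t3,f2) ✗  (l5,f4,t2)→insured(t2,f4) ✓
Counterexamples (restrictor triples failing the scope): 9.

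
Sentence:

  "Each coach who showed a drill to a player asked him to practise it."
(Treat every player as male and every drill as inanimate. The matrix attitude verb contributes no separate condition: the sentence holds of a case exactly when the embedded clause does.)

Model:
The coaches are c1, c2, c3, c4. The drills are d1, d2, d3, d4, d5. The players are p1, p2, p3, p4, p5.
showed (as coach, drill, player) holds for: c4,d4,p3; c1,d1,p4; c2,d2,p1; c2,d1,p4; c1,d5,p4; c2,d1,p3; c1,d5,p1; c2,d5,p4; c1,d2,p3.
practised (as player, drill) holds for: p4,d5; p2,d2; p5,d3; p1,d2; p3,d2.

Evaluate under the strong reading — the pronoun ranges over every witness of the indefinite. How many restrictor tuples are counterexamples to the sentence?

5

"him" takes "a player" as antecedent and "it" takes "a drill"; both are donkey pronouns co-varying with the restrictor.
Strong reading: for every (c,d,p) with showed(c,d,p), practised(p,d).
Restrictor triples: (c1,d1,p4)→practised(p4,d1) ✗  (c1,d2,p3)→practised(p3,d2) ✓  (c1,d5,p1)→practised(p1,d5) ✗  (c1,d5,p4)→practised(p4,d5) ✓  (c2,d1,p3)→practised(p3,d1) ✗  (c2,d1,p4)→practised(p4,d1) ✗  (c2,d2,p1)→practised(p1,d2) ✓  (c2,d5,p4)→practised(p4,d5) ✓  (c4,d4,p3)→practised(p3,d4) ✗
Counterexamples (restrictor triples failing the scope): 5.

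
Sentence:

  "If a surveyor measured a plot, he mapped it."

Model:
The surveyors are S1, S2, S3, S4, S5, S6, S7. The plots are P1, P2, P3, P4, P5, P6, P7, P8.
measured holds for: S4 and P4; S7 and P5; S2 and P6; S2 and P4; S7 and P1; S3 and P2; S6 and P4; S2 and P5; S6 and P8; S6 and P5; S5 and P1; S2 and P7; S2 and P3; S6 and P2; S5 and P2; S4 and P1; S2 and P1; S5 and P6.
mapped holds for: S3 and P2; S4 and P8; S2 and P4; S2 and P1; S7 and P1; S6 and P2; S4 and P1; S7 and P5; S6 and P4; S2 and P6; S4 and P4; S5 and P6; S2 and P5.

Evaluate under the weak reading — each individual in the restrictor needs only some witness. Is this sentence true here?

"it" takes "a plot" as antecedent — a donkey pronoun bound across the clause boundary.
Weak reading: every surveyor s with some measured-plot has at least one measured-plot p such that mapped(s,p).
Per surveyor: S2:✓  S3:✓  S4:✓  S5:✓  S6:✓  S7:✓
Every surveyor in the restrictor has a witness.

True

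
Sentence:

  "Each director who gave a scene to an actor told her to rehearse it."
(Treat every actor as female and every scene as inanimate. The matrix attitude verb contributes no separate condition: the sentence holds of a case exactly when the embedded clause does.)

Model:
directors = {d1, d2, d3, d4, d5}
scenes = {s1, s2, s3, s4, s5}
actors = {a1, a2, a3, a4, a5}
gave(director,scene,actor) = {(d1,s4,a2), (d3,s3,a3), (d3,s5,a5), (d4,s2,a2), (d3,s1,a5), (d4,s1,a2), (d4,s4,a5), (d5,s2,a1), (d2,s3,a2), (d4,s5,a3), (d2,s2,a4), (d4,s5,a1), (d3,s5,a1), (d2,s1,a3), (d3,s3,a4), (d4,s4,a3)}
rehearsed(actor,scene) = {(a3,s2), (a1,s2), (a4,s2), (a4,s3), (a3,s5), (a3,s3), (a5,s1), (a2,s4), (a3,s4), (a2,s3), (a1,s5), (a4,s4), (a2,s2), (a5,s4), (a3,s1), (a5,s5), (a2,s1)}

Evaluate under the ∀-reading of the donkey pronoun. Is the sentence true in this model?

"her" takes "an actor" as antecedent and "it" takes "a scene"; both are donkey pronouns co-varying with the restrictor.
Strong reading: for every (d,s,a) with gave(d,s,a), rehearsed(a,s).
Restrictor triples: (d1,s4,a2)→rehearsed(a2,s4) ✓  (d2,s1,a3)→rehearsed(a3,s1) ✓  (d2,s2,a4)→rehearsed(a4,s2) ✓  (d2,s3,a2)→rehearsed(a2,s3) ✓  (d3,s1,a5)→rehearsed(a5,s1) ✓  (d3,s3,a3)→rehearsed(a3,s3) ✓  (d3,s3,a4)→rehearsed(a4,s3) ✓  (d3,s5,a1)→rehearsed(a1,s5) ✓  (d3,s5,a5)→rehearsed(a5,s5) ✓  (d4,s1,a2)→rehearsed(a2,s1) ✓  (d4,s2,a2)→rehearsed(a2,s2) ✓  (d4,s4,a3)→rehearsed(a3,s4) ✓  (d4,s4,a5)→rehearsed(a5,s4) ✓  (d4,s5,a1)→rehearsed(a1,s5) ✓  (d4,s5,a3)→rehearsed(a3,s5) ✓  (d5,s2,a1)→rehearsed(a1,s2) ✓
Every restrictor triple satisfies the scope.

True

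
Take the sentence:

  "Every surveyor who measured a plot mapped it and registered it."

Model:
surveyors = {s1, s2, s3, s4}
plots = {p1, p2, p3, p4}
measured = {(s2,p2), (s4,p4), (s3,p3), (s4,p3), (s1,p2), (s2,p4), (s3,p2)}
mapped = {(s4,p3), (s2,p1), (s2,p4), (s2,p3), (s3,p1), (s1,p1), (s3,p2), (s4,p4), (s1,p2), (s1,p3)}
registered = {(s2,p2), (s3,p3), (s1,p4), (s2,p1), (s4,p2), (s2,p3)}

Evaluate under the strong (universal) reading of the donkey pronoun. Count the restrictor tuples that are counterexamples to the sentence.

7

"it" takes "a plot" as antecedent — a donkey pronoun bound across the clause boundary.
Strong reading: for every (s,p) with measured(s,p), mapped(s,p) ∧ registered(s,p).
Restrictor pairs: (s1,p2) ✗  (s2,p2) ✗  (s2,p4) ✗  (s3,p2) ✗  (s3,p3) ✗  (s4,p3) ✗  (s4,p4) ✗
Counterexamples (restrictor pairs failing the scope): 7.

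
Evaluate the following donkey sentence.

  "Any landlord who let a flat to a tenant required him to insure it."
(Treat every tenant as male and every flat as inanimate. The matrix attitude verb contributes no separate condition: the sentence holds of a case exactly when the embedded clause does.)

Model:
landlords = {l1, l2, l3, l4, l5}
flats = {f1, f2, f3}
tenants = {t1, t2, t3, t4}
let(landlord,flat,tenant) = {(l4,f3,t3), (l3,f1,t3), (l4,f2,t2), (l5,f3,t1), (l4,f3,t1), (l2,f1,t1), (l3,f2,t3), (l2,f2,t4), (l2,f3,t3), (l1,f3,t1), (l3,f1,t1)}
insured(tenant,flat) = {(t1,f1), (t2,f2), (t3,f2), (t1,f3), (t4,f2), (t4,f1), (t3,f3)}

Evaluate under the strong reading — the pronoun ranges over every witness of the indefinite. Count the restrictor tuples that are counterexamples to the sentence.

1

"him" takes "a tenant" as antecedent and "it" takes "a flat"; both are donkey pronouns co-varying with the restrictor.
Strong reading: for every (l,f,t) with let(l,f,t), insured(t,f).
Restrictor triples: (l1,f3,t1)→insured(t1,f3) ✓  (l2,f1,t1)→insured(t1,f1) ✓  (l2,f2,t4)→insured(t4,f2) ✓  (l2,f3,t3)→insured(t3,f3) ✓  (l3,f1,t1)→insured(t1,f1) ✓  (l3,f1,t3)→insured(t3,f1) ✗  (l3,f2,t3)→insured(t3,f2) ✓  (l4,f2,t2)→insured(t2,f2) ✓  (l4,f3,t1)→insured(t1,f3) ✓  (l4,f3,t3)→insured(t3,f3) ✓  (l5,f3,t1)→insured(t1,f3) ✓
Counterexamples (restrictor triples failing the scope): 1.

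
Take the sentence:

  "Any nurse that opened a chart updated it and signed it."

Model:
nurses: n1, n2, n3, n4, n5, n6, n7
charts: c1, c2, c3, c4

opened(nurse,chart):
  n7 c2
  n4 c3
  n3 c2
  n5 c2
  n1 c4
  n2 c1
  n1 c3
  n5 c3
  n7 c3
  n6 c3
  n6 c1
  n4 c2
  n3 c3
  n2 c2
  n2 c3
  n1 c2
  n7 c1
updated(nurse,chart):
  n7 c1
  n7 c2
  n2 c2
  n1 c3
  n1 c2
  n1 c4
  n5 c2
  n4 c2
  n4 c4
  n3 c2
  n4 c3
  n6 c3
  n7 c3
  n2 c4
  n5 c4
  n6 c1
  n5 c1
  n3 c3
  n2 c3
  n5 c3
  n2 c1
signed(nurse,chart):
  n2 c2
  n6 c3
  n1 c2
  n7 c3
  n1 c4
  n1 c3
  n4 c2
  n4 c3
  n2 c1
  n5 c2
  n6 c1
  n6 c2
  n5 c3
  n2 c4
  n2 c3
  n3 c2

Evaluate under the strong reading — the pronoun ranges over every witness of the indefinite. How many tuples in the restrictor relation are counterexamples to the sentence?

"it" takes "a chart" as antecedent — a donkey pronoun bound across the clause boundary.
Strong reading: for every (n,c) with opened(n,c), updated(n,c) ∧ signed(n,c).
Restrictor pairs: (n1,c2) ✓  (n1,c3) ✓  (n1,c4) ✓  (n2,c1) ✓  (n2,c2) ✓  (n2,c3) ✓  (n3,c2) ✓  (n3,c3) ✗  (n4,c2) ✓  (n4,c3) ✓  (n5,c2) ✓  (n5,c3) ✓  (n6,c1) ✓  (n6,c3) ✓  (n7,c1) ✗  (n7,c2) ✗  (n7,c3) ✓
Counterexamples (restrictor pairs failing the scope): 3.

3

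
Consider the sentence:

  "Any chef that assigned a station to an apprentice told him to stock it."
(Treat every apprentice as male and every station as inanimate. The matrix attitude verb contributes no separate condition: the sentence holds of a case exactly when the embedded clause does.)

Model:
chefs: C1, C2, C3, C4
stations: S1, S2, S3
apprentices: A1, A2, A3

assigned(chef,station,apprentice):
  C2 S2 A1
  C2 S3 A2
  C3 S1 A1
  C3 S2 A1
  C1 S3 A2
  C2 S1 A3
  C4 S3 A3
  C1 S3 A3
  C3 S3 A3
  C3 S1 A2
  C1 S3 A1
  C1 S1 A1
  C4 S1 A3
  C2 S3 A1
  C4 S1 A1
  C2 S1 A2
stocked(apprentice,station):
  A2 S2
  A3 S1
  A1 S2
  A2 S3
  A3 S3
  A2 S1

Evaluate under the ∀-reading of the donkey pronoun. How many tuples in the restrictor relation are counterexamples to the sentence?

"him" takes "an apprentice" as antecedent and "it" takes "a station"; both are donkey pronouns co-varying with the restrictor.
Strong reading: for every (c,s,a) with assigned(c,s,a), stocked(a,s).
Restrictor triples: (C1,S1,A1)→stocked(A1,S1) ✗  (C1,S3,A1)→stocked(A1,S3) ✗  (C1,S3,A2)→stocked(A2,S3) ✓  (C1,S3,A3)→stocked(A3,S3) ✓  (C2,S1,A2)→stocked(A2,S1) ✓  (C2,S1,A3)→stocked(A3,S1) ✓  (C2,S2,A1)→stocked(A1,S2) ✓  (C2,S3,A1)→stocked(A1,S3) ✗  (C2,S3,A2)→stocked(A2,S3) ✓  (C3,S1,A1)→stocked(A1,S1) ✗  (C3,S1,A2)→stocked(A2,S1) ✓  (C3,S2,A1)→stocked(A1,S2) ✓  (C3,S3,A3)→stocked(A3,S3) ✓  (C4,S1,A1)→stocked(A1,S1) ✗  (C4,S1,A3)→stocked(A3,S1) ✓  (C4,S3,A3)→stocked(A3,S3) ✓
Counterexamples (restrictor triples failing the scope): 5.

5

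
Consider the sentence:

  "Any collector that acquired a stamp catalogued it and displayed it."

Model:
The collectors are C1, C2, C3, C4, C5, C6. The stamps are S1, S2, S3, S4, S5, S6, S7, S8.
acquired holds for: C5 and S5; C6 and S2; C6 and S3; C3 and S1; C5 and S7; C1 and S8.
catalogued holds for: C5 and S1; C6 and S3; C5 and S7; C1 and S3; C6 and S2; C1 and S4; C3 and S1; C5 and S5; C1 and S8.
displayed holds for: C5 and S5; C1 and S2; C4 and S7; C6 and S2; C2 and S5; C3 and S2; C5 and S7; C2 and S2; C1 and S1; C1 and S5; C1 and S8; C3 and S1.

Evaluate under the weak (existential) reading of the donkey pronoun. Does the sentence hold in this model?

True

"it" takes "a stamp" as antecedent — a donkey pronoun bound across the clause boundary.
Weak reading: every collector c with some acquired-stamp has at least one acquired-stamp s such that catalogued(c,s) ∧ displayed(c,s).
Per collector: C1:✓  C3:✓  C5:✓  C6:✓
Every collector in the restrictor has a witness.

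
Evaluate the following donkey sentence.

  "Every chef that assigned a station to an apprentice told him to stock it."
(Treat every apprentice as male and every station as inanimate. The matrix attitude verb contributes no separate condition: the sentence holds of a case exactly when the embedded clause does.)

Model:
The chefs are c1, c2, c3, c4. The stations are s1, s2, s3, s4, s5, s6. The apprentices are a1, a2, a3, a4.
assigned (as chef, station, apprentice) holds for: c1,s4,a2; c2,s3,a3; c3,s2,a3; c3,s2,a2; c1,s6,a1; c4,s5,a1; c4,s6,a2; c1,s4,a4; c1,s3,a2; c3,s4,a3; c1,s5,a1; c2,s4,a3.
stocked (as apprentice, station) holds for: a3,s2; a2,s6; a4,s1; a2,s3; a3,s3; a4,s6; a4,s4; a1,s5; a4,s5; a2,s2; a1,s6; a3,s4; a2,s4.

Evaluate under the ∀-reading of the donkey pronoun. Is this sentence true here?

"him" takes "an apprentice" as antecedent and "it" takes "a station"; both are donkey pronouns co-varying with the restrictor.
Strong reading: for every (c,s,a) with assigned(c,s,a), stocked(a,s).
Restrictor triples: (c1,s3,a2)→stocked(a2,s3) ✓  (c1,s4,a2)→stocked(a2,s4) ✓  (c1,s4,a4)→stocked(a4,s4) ✓  (c1,s5,a1)→stocked(a1,s5) ✓  (c1,s6,a1)→stocked(a1,s6) ✓  (c2,s3,a3)→stocked(a3,s3) ✓  (c2,s4,a3)→stocked(a3,s4) ✓  (c3,s2,a2)→stocked(a2,s2) ✓  (c3,s2,a3)→stocked(a3,s2) ✓  (c3,s4,a3)→stocked(a3,s4) ✓  (c4,s5,a1)→stocked(a1,s5) ✓  (c4,s6,a2)→stocked(a2,s6) ✓
Every restrictor triple satisfies the scope.

True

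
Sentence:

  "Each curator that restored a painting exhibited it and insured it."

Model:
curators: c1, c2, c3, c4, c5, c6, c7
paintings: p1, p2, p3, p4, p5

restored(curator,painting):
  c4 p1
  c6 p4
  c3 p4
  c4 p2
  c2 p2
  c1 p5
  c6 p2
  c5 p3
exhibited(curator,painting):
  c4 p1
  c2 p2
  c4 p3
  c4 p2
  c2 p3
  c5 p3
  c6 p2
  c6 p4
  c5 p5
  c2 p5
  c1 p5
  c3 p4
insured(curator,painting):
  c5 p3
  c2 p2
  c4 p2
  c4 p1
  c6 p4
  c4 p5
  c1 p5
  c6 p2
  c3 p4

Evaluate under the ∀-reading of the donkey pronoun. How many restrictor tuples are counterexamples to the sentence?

"it" takes "a painting" as antecedent — a donkey pronoun bound across the clause boundary.
Strong reading: for every (c,p) with restored(c,p), exhibited(c,p) ∧ insured(c,p).
Restrictor pairs: (c1,p5) ✓  (c2,p2) ✓  (c3,p4) ✓  (c4,p1) ✓  (c4,p2) ✓  (c5,p3) ✓  (c6,p2) ✓  (c6,p4) ✓
Counterexamples (restrictor pairs failing the scope): 0.

0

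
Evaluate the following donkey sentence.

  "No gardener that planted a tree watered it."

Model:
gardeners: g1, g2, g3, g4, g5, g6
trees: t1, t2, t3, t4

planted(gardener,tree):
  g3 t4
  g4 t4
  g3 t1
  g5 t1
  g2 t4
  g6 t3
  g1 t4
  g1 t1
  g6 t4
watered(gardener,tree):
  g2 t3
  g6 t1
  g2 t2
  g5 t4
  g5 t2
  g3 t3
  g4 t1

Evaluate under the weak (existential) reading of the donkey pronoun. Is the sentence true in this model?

True

"it" takes "a tree" as antecedent — a donkey pronoun bound across the clause boundary.
Truth condition: for no (g,t) with planted(g,t) does watered(g,t) hold.
Restrictor pairs — does the scope hold? (g1,t1):fails  (g1,t4):fails  (g2,t4):fails  (g3,t1):fails  (g3,t4):fails  (g4,t4):fails  (g5,t1):fails  (g6,t3):fails  (g6,t4):fails
Scope holds for no restrictor pair, so the sentence is true.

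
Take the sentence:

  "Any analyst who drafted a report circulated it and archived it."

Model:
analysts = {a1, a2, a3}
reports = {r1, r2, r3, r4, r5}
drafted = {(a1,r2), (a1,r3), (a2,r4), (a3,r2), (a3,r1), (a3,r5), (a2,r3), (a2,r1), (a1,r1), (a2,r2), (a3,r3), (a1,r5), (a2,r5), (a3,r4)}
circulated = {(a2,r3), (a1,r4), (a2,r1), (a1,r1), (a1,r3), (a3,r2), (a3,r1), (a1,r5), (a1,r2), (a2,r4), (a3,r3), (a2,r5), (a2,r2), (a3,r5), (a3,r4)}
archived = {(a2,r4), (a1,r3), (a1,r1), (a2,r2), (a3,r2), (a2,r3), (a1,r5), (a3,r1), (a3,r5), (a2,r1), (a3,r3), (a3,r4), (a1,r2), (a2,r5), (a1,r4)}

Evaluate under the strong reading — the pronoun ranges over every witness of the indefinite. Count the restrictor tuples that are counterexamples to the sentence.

"it" takes "a report" as antecedent — a donkey pronoun bound across the clause boundary.
Strong reading: for every (a,r) with drafted(a,r), circulated(a,r) ∧ archived(a,r).
Restrictor pairs: (a1,r1) ✓  (a1,r2) ✓  (a1,r3) ✓  (a1,r5) ✓  (a2,r1) ✓  (a2,r2) ✓  (a2,r3) ✓  (a2,r4) ✓  (a2,r5) ✓  (a3,r1) ✓  (a3,r2) ✓  (a3,r3) ✓  (a3,r4) ✓  (a3,r5) ✓
Counterexamples (restrictor pairs failing the scope): 0.

0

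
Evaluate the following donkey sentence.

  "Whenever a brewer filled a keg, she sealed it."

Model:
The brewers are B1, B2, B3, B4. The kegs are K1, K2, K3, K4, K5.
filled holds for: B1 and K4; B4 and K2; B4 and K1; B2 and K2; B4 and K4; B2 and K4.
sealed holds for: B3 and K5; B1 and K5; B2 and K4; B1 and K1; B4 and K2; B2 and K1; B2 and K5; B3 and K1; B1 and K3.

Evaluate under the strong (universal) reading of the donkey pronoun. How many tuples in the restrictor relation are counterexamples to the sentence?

4

"it" takes "a keg" as antecedent — a donkey pronoun bound across the clause boundary.
Strong reading: for every (b,k) with filled(b,k), sealed(b,k).
Restrictor pairs: (B1,K4) ✗  (B2,K2) ✗  (B2,K4) ✓  (B4,K1) ✗  (B4,K2) ✓  (B4,K4) ✗
Counterexamples (restrictor pairs failing the scope): 4.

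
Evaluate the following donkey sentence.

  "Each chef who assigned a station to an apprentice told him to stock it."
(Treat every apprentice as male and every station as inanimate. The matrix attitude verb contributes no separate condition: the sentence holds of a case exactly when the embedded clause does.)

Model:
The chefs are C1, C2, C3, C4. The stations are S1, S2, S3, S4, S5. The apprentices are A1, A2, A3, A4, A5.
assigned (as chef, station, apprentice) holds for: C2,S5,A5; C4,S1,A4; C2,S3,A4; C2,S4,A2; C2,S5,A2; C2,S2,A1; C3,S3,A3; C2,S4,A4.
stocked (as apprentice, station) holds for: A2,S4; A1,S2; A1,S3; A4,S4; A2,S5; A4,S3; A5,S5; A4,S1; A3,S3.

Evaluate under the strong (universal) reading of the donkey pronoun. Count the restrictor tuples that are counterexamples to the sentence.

0

"him" takes "an apprentice" as antecedent and "it" takes "a station"; both are donkey pronouns co-varying with the restrictor.
Strong reading: for every (c,s,a) with assigned(c,s,a), stocked(a,s).
Restrictor triples: (C2,S2,A1)→stocked(A1,S2) ✓  (C2,S3,A4)→stocked(A4,S3) ✓  (C2,S4,A2)→stocked(A2,S4) ✓  (C2,S4,A4)→stocked(A4,S4) ✓  (C2,S5,A2)→stocked(A2,S5) ✓  (C2,S5,A5)→stocked(A5,S5) ✓  (C3,S3,A3)→stocked(A3,S3) ✓  (C4,S1,A4)→stocked(A4,S1) ✓
Counterexamples (restrictor triples failing the scope): 0.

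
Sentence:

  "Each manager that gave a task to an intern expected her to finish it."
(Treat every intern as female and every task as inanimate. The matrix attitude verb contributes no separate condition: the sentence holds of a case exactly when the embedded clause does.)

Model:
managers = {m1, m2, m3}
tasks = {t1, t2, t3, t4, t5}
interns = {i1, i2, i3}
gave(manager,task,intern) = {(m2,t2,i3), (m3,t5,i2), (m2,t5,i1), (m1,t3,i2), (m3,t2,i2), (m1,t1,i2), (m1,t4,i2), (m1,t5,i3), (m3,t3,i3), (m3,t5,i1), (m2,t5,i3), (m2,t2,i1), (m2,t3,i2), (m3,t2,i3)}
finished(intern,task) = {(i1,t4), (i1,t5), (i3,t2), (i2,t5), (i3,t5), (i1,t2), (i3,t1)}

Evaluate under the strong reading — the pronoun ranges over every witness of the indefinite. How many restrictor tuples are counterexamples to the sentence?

"her" takes "an intern" as antecedent and "it" takes "a task"; both are donkey pronouns co-varying with the restrictor.
Strong reading: for every (m,t,i) with gave(m,t,i), finished(i,t).
Restrictor triples: (m1,t1,i2)→finished(i2,t1) ✗  (m1,t3,i2)→finished(i2,t3) ✗  (m1,t4,i2)→finished(i2,t4) ✗  (m1,t5,i3)→finished(i3,t5) ✓  (m2,t2,i1)→finished(i1,t2) ✓  (m2,t2,i3)→finished(i3,t2) ✓  (m2,t3,i2)→finished(i2,t3) ✗  (m2,t5,i1)→finished(i1,t5) ✓  (m2,t5,i3)→finished(i3,t5) ✓  (m3,t2,i2)→finished(i2,t2) ✗  (m3,t2,i3)→finished(i3,t2) ✓  (m3,t3,i3)→finished(i3,t3) ✗  (m3,t5,i1)→finished(i1,t5) ✓  (m3,t5,i2)→finished(i2,t5) ✓
Counterexamples (restrictor triples failing the scope): 6.

6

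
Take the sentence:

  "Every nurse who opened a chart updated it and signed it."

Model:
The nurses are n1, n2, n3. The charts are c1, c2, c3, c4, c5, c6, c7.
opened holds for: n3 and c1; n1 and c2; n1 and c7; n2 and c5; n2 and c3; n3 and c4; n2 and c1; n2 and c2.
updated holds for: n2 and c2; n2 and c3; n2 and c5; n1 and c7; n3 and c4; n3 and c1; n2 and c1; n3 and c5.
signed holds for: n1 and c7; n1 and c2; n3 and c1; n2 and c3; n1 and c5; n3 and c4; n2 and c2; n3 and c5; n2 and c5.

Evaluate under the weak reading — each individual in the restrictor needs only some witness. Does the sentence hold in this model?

"it" takes "a chart" as antecedent — a donkey pronoun bound across the clause boundary.
Weak reading: every nurse n with some opened-chart has at least one opened-chart c such that updated(n,c) ∧ signed(n,c).
Per nurse: n1:✓  n2:✓  n3:✓
Every nurse in the restrictor has a witness.

True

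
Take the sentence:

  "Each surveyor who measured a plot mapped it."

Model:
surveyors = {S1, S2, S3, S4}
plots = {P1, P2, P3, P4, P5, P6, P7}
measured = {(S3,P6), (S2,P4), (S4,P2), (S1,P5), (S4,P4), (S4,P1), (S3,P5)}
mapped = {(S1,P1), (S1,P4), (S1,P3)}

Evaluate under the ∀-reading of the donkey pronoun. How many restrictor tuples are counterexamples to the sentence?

7

"it" takes "a plot" as antecedent — a donkey pronoun bound across the clause boundary.
Strong reading: for every (s,p) with measured(s,p), mapped(s,p).
Restrictor pairs: (S1,P5) ✗  (S2,P4) ✗  (S3,P5) ✗  (S3,P6) ✗  (S4,P1) ✗  (S4,P2) ✗  (S4,P4) ✗
Counterexamples (restrictor pairs failing the scope): 7.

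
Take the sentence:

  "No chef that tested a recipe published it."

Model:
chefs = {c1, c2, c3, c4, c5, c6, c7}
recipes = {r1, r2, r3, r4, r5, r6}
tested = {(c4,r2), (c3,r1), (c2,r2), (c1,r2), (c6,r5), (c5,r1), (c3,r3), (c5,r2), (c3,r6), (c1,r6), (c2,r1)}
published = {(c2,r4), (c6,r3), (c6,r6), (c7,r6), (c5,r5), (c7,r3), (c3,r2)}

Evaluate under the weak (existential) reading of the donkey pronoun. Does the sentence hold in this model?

"it" takes "a recipe" as antecedent — a donkey pronoun bound across the clause boundary.
Truth condition: for no (c,r) with tested(c,r) does published(c,r) hold.
Restrictor pairs — does the scope hold? (c1,r2):fails  (c1,r6):fails  (c2,r1):fails  (c2,r2):fails  (c3,r1):fails  (c3,r3):fails  (c3,r6):fails  (c4,r2):fails  (c5,r1):fails  (c5,r2):fails  (c6,r5):fails
Scope holds for no restrictor pair, so the sentence is true.

True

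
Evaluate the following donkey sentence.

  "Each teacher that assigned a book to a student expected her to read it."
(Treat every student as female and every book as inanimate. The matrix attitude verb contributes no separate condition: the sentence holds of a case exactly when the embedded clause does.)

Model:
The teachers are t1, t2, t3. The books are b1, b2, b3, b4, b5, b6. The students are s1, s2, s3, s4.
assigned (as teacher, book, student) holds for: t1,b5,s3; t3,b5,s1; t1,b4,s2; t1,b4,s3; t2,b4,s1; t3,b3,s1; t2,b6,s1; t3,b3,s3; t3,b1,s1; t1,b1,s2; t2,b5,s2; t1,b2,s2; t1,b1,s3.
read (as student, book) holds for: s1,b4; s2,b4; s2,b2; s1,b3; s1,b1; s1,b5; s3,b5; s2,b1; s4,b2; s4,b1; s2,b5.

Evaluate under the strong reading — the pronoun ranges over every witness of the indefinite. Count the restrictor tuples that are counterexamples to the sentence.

"her" takes "a student" as antecedent and "it" takes "a book"; both are donkey pronouns co-varying with the restrictor.
Strong reading: for every (t,b,s) with assigned(t,b,s), read(s,b).
Restrictor triples: (t1,b1,s2)→read(s2,b1) ✓  (t1,b1,s3)→read(s3,b1) ✗  (t1,b2,s2)→read(s2,b2) ✓  (t1,b4,s2)→read(s2,b4) ✓  (t1,b4,s3)→read(s3,b4) ✗  (t1,b5,s3)→read(s3,b5) ✓  (t2,b4,s1)→read(s1,b4) ✓  (t2,b5,s2)→read(s2,b5) ✓  (t2,b6,s1)→read(s1,b6) ✗  (t3,b1,s1)→read(s1,b1) ✓  (t3,b3,s1)→read(s1,b3) ✓  (t3,b3,s3)→read(s3,b3) ✗  (t3,b5,s1)→read(s1,b5) ✓
Counterexamples (restrictor triples failing the scope): 4.

4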